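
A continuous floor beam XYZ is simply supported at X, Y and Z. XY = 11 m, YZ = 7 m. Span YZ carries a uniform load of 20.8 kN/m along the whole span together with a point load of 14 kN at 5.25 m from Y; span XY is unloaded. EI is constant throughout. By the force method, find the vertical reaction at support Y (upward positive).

R_Y = 88.93 kN

Take M_Y as the redundant. Released structure: two simple spans XY and YZ with a hinge at Y.
Discontinuity in slope at Y on the released structure — sum the simple-span end rotations:
  span YZ: UDL 20.8: wL³/(24EI) = 297.3/EI
  span YZ: point load 14 at a = 5.25: Pab(L + b)/(6LEI) = 26.8/EI
  relative rotation θ_0 = (0 + 324.1)/EI = 324.1/EI
A unit hogging moment at Y produces rotation L₁/(3EI) + L₂/(3EI) = 6/EI.
Slope continuity at Y: θ_0 = M_Y·6/EI, so M_Y = 324.1/6 = 54.01 kN·m (hogging).
Span XY, ΣM about X with M_Y applied at Y: R_Y^{XY}·11 = 0 + 54.01, so R_Y^{XY} = 4.91 kN and R_X = 0 − 4.91 = -4.91 kN.
Span YZ, ΣM about Z: R_Y^{YZ}·7 = 534.1 + 54.01, so R_Y^{YZ} = 84.02 kN and R_Z = 159.6 − 84.02 = 75.58 kN.
R_Y = 4.91 + 84.02 = 88.93 kN.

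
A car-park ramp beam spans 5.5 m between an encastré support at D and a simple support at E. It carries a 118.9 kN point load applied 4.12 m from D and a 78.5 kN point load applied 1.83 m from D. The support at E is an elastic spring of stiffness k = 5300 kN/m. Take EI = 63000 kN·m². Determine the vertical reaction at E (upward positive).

Release the roller at E. Primary structure: cantilever fixed at D.
Primary-structure tip deflection at E by superposition:
  point load 118.9 at a = 4.12: Pa²(3L − a)/(6EI) = 4164/EI
  point load 78.5 at a = 1.83: Pa²(3L − a)/(6EI) = 642.8/EI
  δ_0 = 4807/EI
Flexibility coefficient — unit upward force at E: δ_{EE} = L³/(3EI) = 55.46/EI.
With EI = 63000 kN·m²: δ_0 = 0.076303 m and δ_{EE} = 0.00088 m/kN.
Compatibility — the spring shortens by R_E/k under the reaction it provides: δ_0 − R_E·δ_{EE} = R_E/k. With 1/k = 0.000189 m/kN, R_E = δ_0 / (δ_{EE} + 1/k) = 0.076303 / (0.00088 + 0.000189) = 71.38 kN.

R_E = 71.38 kN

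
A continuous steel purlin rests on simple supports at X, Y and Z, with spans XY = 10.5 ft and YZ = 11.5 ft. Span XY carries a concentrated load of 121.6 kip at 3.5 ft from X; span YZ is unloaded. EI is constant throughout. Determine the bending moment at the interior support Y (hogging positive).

Take M_Y as the redundant. Released structure: two simple spans XY and YZ with a hinge at Y.
End slopes at the hinge Y, treating each span as simply supported:
  span XY: point load 121.6 at a = 3.5: Pab(L + a)/(6LEI) = 662/EI
  relative rotation θ_0 = (662 + 0)/EI = 662/EI
A unit hogging moment at Y produces rotation L₁/(3EI) + L₂/(3EI) = 7.333/EI.
Slope continuity at Y: θ_0 = M_Y·7.333/EI, so M_Y = 662/7.333 = 90.28 kip·ft (hogging).

M_Y = 90.28 kip·ft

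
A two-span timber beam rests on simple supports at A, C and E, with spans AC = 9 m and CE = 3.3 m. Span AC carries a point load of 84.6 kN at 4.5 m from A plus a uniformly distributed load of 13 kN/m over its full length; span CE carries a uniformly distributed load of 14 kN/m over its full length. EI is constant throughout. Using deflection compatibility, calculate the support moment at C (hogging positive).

Release continuity at C by inserting a hinge; the redundant is the internal moment M_C. The primary structure is two simply-supported spans AC and CE.
Discontinuity in slope at C on the released structure — sum the simple-span end rotations:
  span AC: point load 84.6 at a = 4.5: Pab(L + a)/(6LEI) = 428.3/EI
  span AC: UDL 13: wL³/(24EI) = 394.9/EI
  span CE: UDL 14: wL³/(24EI) = 20.96/EI
  relative rotation θ_0 = (823.2 + 20.96)/EI = 844.1/EI
A unit hogging moment at C produces rotation L₁/(3EI) + L₂/(3EI) = 4.1/EI.
Slope continuity at C: θ_0 = M_C·4.1/EI, so M_C = 844.1/4.1 = 205.9 kN·m (hogging).

M_C = 205.9 kN·m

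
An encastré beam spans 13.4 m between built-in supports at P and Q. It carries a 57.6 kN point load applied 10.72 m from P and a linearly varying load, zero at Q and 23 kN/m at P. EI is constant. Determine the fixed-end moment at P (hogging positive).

M_P = 231.2 kN·m

Release both end moments; the primary structure is a simply-supported span PQ with redundants M_P and M_Q.
On the primary (simply-supported) span, the end slopes from the loading are:
  at P: point load 57.6 at a = 10.72: Pab(L + b)/(6LEI) = 331/EI
  at Q: point load 57.6 at a = 10.72: Pab(L + a)/(6LEI) = 496.4/EI
  at P: triangular load, peak 23: w₀L³/(45EI) = 1230/EI
  at Q: triangular load, peak 23: 7w₀L³/(360EI) = 1076/EI
  θ_P0 = 1561/EI,  θ_Q0 = 1573/EI
Flexibility coefficients: a unit moment at one end gives L/(3EI) there and L/(6EI) at the far end, so f₁₁ = f₂₂ = 4.467/EI and f₁₂ = f₂₁ = 2.233/EI.
Compatibility — zero rotation at each built-in end:
  4.467 M_P + 2.233 M_Q = 1561
  2.233 M_P + 4.467 M_Q = 1573
Solving the pair gives M_P = 231.2 kN·m and M_Q = 236.5 kN·m (hogging).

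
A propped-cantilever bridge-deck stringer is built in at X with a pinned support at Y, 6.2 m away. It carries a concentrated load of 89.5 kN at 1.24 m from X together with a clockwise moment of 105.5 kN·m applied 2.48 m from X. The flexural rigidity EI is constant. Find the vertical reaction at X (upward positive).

Remove the prop at Y; the released (primary) structure is a cantilever built in at X.
Downward deflection at the released point Y due to the loads:
  point load 89.5 at a = 1.24: Pa²(3L − a)/(6EI) = 398.2/EI
  clockwise couple 105.5 at a = 2.48: M₀a(2L − a)/(2EI) = 1298/EI
  δ_0 = 1696/EI
Flexibility coefficient — unit upward force at Y: δ_{YY} = L³/(3EI) = 79.44/EI.
The prop prevents deflection at Y: R_Y = δ_0/δ_{YY} = 1696/79.44 = 21.35 kN.
Vertical equilibrium: R_X = ΣP − R_Y = 89.5 − 21.35 = 68.15 kN.

R_X = 68.15 kN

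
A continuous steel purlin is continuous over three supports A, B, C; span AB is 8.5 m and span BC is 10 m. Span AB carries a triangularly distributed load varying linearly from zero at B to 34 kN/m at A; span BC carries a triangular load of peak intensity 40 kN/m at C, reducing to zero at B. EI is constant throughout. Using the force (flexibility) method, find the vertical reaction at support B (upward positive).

R_B = 156.6 kN

Take M_B as the redundant. Released structure: two simple spans AB and BC with a hinge at B.
End slopes at the hinge B, treating each span as simply supported:
  span AB: triangular load, peak 34: 7w₀L³/(360EI) = 406/EI
  span BC: triangular load, peak 40: 7w₀L³/(360EI) = 777.8/EI
  relative rotation θ_0 = (406 + 777.8)/EI = 1184/EI
A unit hogging moment at B produces rotation L₁/(3EI) + L₂/(3EI) = 6.167/EI.
Slope continuity at B: θ_0 = M_B·6.167/EI, so M_B = 1184/6.167 = 192 kN·m (hogging).
Span AB, ΣM about A with M_B applied at B: R_B^{AB}·8.5 = 409.4 + 192, so R_B^{AB} = 70.75 kN and R_A = 144.5 − 70.75 = 73.75 kN.
Span BC, ΣM about C: R_B^{BC}·10 = 666.7 + 192, so R_B^{BC} = 85.86 kN and R_C = 200 − 85.86 = 114.1 kN.
R_B = 70.75 + 85.86 = 156.6 kN.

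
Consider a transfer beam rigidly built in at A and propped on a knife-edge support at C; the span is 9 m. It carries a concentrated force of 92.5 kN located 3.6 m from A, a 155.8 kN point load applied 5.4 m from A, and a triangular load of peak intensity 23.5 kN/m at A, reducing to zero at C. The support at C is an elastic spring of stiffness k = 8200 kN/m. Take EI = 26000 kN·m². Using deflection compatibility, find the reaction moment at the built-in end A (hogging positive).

Take the reaction at C as the redundant and release it; the primary structure is a cantilever fixed at A.
Downward deflection at the released point C due to the loads:
  point load 92.5 at a = 3.6: Pa²(3L − a)/(6EI) = 4675/EI
  point load 155.8 at a = 5.4: Pa²(3L − a)/(6EI) = 16355/EI
  triangular load, peak 23.5 at the fixed end: w₀L⁴/(30EI) = 5139/EI
  δ_0 = 26170/EI
Tip deflection under a unit load at C: L³/(3EI) = 243/EI.
With EI = 26000 kN·m²: δ_0 = 1.0065 m and δ_{CC} = 0.009346 m/kN.
Compatibility — the spring shortens by R_C/k under the reaction it provides: δ_0 − R_C·δ_{CC} = R_C/k. With 1/k = 0.000122 m/kN, R_C = δ_0 / (δ_{CC} + 1/k) = 1.0065 / (0.009346 + 0.000122) = 106.3 kN.
Moment equilibrium about A: M_A = Σ(load moments about A) − R_C·L = 1492 − 106.3×9 = 534.8 kN·m.

M_A = 534.8 kN·m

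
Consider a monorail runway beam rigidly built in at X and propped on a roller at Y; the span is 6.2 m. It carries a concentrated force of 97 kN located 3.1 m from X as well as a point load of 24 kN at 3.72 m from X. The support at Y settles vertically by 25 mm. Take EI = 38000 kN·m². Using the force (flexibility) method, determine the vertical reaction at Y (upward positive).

Choose R_Y as the redundant. The primary structure is the cantilever fixed at X.
Primary-structure tip deflection at Y by superposition:
  point load 97 at a = 3.1: Pa²(3L − a)/(6EI) = 2408/EI
  point load 24 at a = 3.72: Pa²(3L − a)/(6EI) = 823.7/EI
  δ_0 = 3232/EI
Tip deflection under a unit load at Y: L³/(3EI) = 79.44/EI.
With EI = 38000 kN·m²: δ_0 = 0.085047 m and δ_{YY} = 0.002091 m/kN.
Compatibility — the beam at Y must follow the support down by 0.025 m: δ_0 − R_Y·δ_{YY} = 0.025, so R_Y = (0.085047 − 0.025)/0.002091 = 28.72 kN.

R_Y = 28.72 kN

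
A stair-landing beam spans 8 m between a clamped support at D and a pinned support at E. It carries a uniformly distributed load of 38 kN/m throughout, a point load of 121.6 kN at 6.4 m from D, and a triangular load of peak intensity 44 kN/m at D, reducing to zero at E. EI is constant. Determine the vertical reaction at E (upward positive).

Remove the prop at E; the released (primary) structure is a cantilever built in at D.
Free-end deflection of the primary structure under the applied loading (downward +):
  UDL 38: wL⁴/(8EI) = 19456/EI
  point load 121.6 at a = 6.4: Pa²(3L − a)/(6EI) = 14610/EI
  triangular load, peak 44 at the fixed end: w₀L⁴/(30EI) = 6007/EI
  δ_0 = 40074/EI
Tip deflection under a unit load at E: L³/(3EI) = 170.7/EI.
The prop prevents deflection at E: R_E = δ_0/δ_{EE} = 40074/170.7 = 234.8 kN.

R_E = 234.8 kN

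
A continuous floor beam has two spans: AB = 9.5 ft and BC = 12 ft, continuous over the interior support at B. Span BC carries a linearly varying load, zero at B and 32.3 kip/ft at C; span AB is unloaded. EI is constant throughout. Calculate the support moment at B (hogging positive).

Insert a hinge at B; M_B is the redundant, and each span becomes simply supported.
Rotations at B on the released spans (each span's end-slope, ×1/EI):
  span BC: triangular load, peak 32.3: 7w₀L³/(360EI) = 1085/EI
  relative rotation θ_0 = (0 + 1085)/EI = 1085/EI
A unit hogging moment at B produces rotation L₁/(3EI) + L₂/(3EI) = 7.167/EI.
Slope continuity at B: θ_0 = M_B·7.167/EI, so M_B = 1085/7.167 = 151.4 kip·ft (hogging).

M_B = 151.4 kip·ft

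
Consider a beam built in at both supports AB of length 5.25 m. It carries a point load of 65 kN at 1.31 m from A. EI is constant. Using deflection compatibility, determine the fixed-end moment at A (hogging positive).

M_A = 47.96 kN·m

Take the two fixed-end moments M_A, M_B as redundants; the released structure is the simple span AB.
Simple-span end rotations at A and B under the given loads:
  at A: point load 65 at a = 1.31: Pab(L + b)/(6LEI) = 97.88/EI
  at B: point load 65 at a = 1.31: Pab(L + a)/(6LEI) = 69.87/EI
  θ_A0 = 97.88/EI,  θ_B0 = 69.87/EI
Flexibility coefficients: a unit moment at one end gives L/(3EI) there and L/(6EI) at the far end, so f₁₁ = f₂₂ = 1.75/EI and f₁₂ = f₂₁ = 0.875/EI.
Compatibility — zero rotation at each built-in end:
  1.75 M_A + 0.875 M_B = 97.88
  0.875 M_A + 1.75 M_B = 69.87
Solving the pair gives M_A = 47.96 kN·m and M_B = 15.95 kN·m (hogging).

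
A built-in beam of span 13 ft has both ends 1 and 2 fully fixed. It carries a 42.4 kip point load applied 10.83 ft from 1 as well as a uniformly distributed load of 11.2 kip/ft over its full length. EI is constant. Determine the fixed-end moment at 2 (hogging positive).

M_2 = 221.6 kip·ft

Take the two fixed-end moments M_1, M_2 as redundants; the released structure is the simple span 12.
End rotations of the released simple span under the applied load (×1/EI):
  at 1: point load 42.4 at a = 10.83: Pab(L + b)/(6LEI) = 193.8/EI
  at 2: point load 42.4 at a = 10.83: Pab(L + a)/(6LEI) = 304.4/EI
  at 1: UDL 11.2: wL³/(24EI) = 1025/EI
  at 2: UDL 11.2: wL³/(24EI) = 1025/EI
  θ_10 = 1219/EI,  θ_20 = 1330/EI
Flexibility coefficients: a unit moment at one end gives L/(3EI) there and L/(6EI) at the far end, so f₁₁ = f₂₂ = 4.333/EI and f₁₂ = f₂₁ = 2.167/EI.
Compatibility — zero rotation at each built-in end:
  4.333 M_1 + 2.167 M_2 = 1219
  2.167 M_1 + 4.333 M_2 = 1330
Solving the pair gives M_1 = 170.5 kip·ft and M_2 = 221.6 kip·ft (hogging).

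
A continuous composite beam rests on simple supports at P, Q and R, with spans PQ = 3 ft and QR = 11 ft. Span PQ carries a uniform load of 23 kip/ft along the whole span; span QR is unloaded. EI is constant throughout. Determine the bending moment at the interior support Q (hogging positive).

M_Q = 5.545 kip·ft

Release continuity at Q by inserting a hinge; the redundant is the internal moment M_Q. The primary structure is two simply-supported spans PQ and QR.
Rotations at Q on the released spans (each span's end-slope, ×1/EI):
  span PQ: UDL 23: wL³/(24EI) = 25.88/EI
  relative rotation θ_0 = (25.88 + 0)/EI = 25.88/EI
A unit hogging moment at Q produces rotation L₁/(3EI) + L₂/(3EI) = 4.667/EI.
Slope continuity at Q: θ_0 = M_Q·4.667/EI, so M_Q = 25.88/4.667 = 5.545 kip·ft (hogging).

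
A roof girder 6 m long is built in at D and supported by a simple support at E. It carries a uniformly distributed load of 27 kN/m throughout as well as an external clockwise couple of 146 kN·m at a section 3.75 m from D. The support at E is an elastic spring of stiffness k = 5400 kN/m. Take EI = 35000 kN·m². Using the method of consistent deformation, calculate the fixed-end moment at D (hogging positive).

Remove the prop at E; the released (primary) structure is a cantilever built in at D.
Primary-structure tip deflection at E by superposition:
  UDL 27: wL⁴/(8EI) = 4374/EI
  clockwise couple 146 at a = 3.75: M₀a(2L − a)/(2EI) = 2258/EI
  δ_0 = 6632/EI
Tip deflection under a unit load at E: L³/(3EI) = 72/EI.
With EI = 35000 kN·m²: δ_0 = 0.1895 m and δ_{EE} = 0.002057 m/kN.
Compatibility — the spring shortens by R_E/k under the reaction it provides: δ_0 − R_E·δ_{EE} = R_E/k. With 1/k = 0.000185 m/kN, R_E = δ_0 / (δ_{EE} + 1/k) = 0.1895 / (0.002057 + 0.000185) = 84.51 kN.
Moment equilibrium about D: M_D = Σ(load moments about D) − R_E·L = 632 − 84.51×6 = 124.9 kN·m.

M_D = 124.9 kN·m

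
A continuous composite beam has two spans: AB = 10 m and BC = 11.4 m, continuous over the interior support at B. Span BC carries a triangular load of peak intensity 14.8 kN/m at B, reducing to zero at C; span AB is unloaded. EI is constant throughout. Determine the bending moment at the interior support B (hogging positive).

Insert a hinge at B; M_B is the redundant, and each span becomes simply supported.
Rotations at B on the released spans (each span's end-slope, ×1/EI):
  span BC: triangular load, peak 14.8: w₀L³/(45EI) = 487.3/EI
  relative rotation θ_0 = (0 + 487.3)/EI = 487.3/EI
A unit hogging moment at B produces rotation L₁/(3EI) + L₂/(3EI) = 7.133/EI.
Slope continuity at B: θ_0 = M_B·7.133/EI, so M_B = 487.3/7.133 = 68.31 kN·m (hogging).

M_B = 68.31 kN·m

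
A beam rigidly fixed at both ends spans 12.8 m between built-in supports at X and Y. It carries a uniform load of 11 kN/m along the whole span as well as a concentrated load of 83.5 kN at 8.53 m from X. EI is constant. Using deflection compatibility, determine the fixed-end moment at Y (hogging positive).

M_Y = 308.5 kN·m

Take the two fixed-end moments M_X, M_Y as redundants; the released structure is the simple span XY.
Simple-span end rotations at X and Y under the given loads:
  at X: UDL 11: wL³/(24EI) = 961.2/EI
  at Y: UDL 11: wL³/(24EI) = 961.2/EI
  at X: point load 83.5 at a = 8.53: Pab(L + b)/(6LEI) = 676/EI
  at Y: point load 83.5 at a = 8.53: Pab(L + a)/(6LEI) = 844.7/EI
  θ_X0 = 1637/EI,  θ_Y0 = 1806/EI
Flexibility coefficients: a unit moment at one end gives L/(3EI) there and L/(6EI) at the far end, so f₁₁ = f₂₂ = 4.267/EI and f₁₂ = f₂₁ = 2.133/EI.
Compatibility — zero rotation at each built-in end:
  4.267 M_X + 2.133 M_Y = 1637
  2.133 M_X + 4.267 M_Y = 1806
Solving the pair gives M_X = 229.4 kN·m and M_Y = 308.5 kN·m (hogging).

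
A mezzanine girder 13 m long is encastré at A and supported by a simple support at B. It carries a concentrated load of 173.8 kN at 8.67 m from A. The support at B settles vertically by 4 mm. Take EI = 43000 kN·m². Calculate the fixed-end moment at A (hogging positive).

Choose R_B as the redundant. The primary structure is the cantilever fixed at A.
Free-end deflection of the primary structure under the applied loading (downward +):
  point load 173.8 at a = 8.67: Pa²(3L − a)/(6EI) = 66040/EI
Flexibility coefficient — unit upward force at B: δ_{BB} = L³/(3EI) = 732.3/EI.
With EI = 43000 kN·m²: δ_0 = 1.5358 m and δ_{BB} = 0.017031 m/kN.
Compatibility — the beam at B must follow the support down by 0.004 m: δ_0 − R_B·δ_{BB} = 0.004, so R_B = (1.5358 − 0.004)/0.017031 = 89.94 kN.
Moment equilibrium about A: M_A = Σ(load moments about A) − R_B·L = 1507 − 89.94×13 = 337.6 kN·m.

M_A = 337.6 kN·m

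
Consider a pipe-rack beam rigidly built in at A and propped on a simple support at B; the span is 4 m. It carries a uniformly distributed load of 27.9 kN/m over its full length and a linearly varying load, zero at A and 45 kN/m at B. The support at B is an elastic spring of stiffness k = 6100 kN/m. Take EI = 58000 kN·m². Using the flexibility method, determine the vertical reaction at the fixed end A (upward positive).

R_A = 138.4 kN

Choose R_B as the redundant. The primary structure is the cantilever fixed at A.
Primary-structure tip deflection at B by superposition:
  UDL 27.9: wL⁴/(8EI) = 892.8/EI
  triangular load, peak 45 at the free end: 11w₀L⁴/(120EI) = 1056/EI
  δ_0 = 1949/EI
Flexibility coefficient — unit upward force at B: δ_{BB} = L³/(3EI) = 21.33/EI.
With EI = 58000 kN·m²: δ_0 = 0.0336 m and δ_{BB} = 0.000368 m/kN.
Compatibility — the spring shortens by R_B/k under the reaction it provides: δ_0 − R_B·δ_{BB} = R_B/k. With 1/k = 0.000164 m/kN, R_B = δ_0 / (δ_{BB} + 1/k) = 0.0336 / (0.000368 + 0.000164) = 63.19 kN.
Vertical equilibrium: R_A = ΣP − R_B = 201.6 − 63.19 = 138.4 kN.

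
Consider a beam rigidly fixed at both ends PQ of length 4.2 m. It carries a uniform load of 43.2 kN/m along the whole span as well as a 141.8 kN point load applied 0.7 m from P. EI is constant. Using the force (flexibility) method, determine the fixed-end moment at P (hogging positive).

M_P = 132.4 kN·m

Take the two fixed-end moments M_P, M_Q as redundants; the released structure is the simple span PQ.
On the primary (simply-supported) span, the end slopes from the loading are:
  at P: UDL 43.2: wL³/(24EI) = 133.4/EI
  at Q: UDL 43.2: wL³/(24EI) = 133.4/EI
  at P: point load 141.8 at a = 0.7: Pab(L + b)/(6LEI) = 106.2/EI
  at Q: point load 141.8 at a = 0.7: Pab(L + a)/(6LEI) = 67.55/EI
  θ_P0 = 239.5/EI,  θ_Q0 = 200.9/EI
Flexibility coefficients: a unit moment at one end gives L/(3EI) there and L/(6EI) at the far end, so f₁₁ = f₂₂ = 1.4/EI and f₁₂ = f₂₁ = 0.7/EI.
Compatibility — zero rotation at each built-in end:
  1.4 M_P + 0.7 M_Q = 239.5
  0.7 M_P + 1.4 M_Q = 200.9
Solving the pair gives M_P = 132.4 kN·m and M_Q = 77.29 kN·m (hogging).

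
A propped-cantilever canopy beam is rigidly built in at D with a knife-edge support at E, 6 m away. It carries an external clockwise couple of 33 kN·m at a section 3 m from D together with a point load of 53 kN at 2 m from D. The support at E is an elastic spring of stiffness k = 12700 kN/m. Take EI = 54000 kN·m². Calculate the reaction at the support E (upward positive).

R_E = 13.26 kN

Release the roller at E. Primary structure: cantilever fixed at D.
Primary-structure tip deflection at E by superposition:
  clockwise couple 33 at a = 3: M₀a(2L − a)/(2EI) = 445.5/EI
  point load 53 at a = 2: Pa²(3L − a)/(6EI) = 565.3/EI
  δ_0 = 1011/EI
Flexibility coefficient — unit upward force at E: δ_{EE} = L³/(3EI) = 72/EI.
With EI = 54000 kN·m²: δ_0 = 0.018719 m and δ_{EE} = 0.001333 m/kN.
Compatibility — the spring shortens by R_E/k under the reaction it provides: δ_0 − R_E·δ_{EE} = R_E/k. With 1/k = 0.000079 m/kN, R_E = δ_0 / (δ_{EE} + 1/k) = 0.018719 / (0.001333 + 0.000079) = 13.26 kN.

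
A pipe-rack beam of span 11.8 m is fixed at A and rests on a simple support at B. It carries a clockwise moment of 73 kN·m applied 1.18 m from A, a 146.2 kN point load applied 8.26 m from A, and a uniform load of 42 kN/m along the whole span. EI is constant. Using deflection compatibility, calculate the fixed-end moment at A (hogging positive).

M_A = 1019 kN·m

Remove the prop at B; the released (primary) structure is a cantilever built in at A.
Deflection at B on the released cantilever, summing each load's contribution:
  clockwise couple 73 at a = 1.18: M₀a(2L − a)/(2EI) = 965.6/EI
  point load 146.2 at a = 8.26: Pa²(3L − a)/(6EI) = 45120/EI
  UDL 42: wL⁴/(8EI) = 101786/EI
  δ_0 = 147871/EI
Flexibility coefficient — unit upward force at B: δ_{BB} = L³/(3EI) = 547.7/EI.
The prop prevents deflection at B: R_B = δ_0/δ_{BB} = 147871/547.7 = 270 kN.
Moment equilibrium about A: M_A = Σ(load moments about A) − R_B·L = 4205 − 270×11.8 = 1019 kN·m.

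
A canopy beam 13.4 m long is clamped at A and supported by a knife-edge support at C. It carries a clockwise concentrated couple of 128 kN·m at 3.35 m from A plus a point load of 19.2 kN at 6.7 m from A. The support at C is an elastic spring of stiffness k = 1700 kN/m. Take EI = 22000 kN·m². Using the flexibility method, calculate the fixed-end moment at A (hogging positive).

Choose R_C as the redundant. The primary structure is the cantilever fixed at A.
Deflection at C on the released cantilever, summing each load's contribution:
  clockwise couple 128 at a = 3.35: M₀a(2L − a)/(2EI) = 5028/EI
  point load 19.2 at a = 6.7: Pa²(3L − a)/(6EI) = 4812/EI
  δ_0 = 9840/EI
Flexibility coefficient — unit upward force at C: δ_{CC} = L³/(3EI) = 802/EI.
With EI = 22000 kN·m²: δ_0 = 0.44727 m and δ_{CC} = 0.036456 m/kN.
Compatibility — the spring shortens by R_C/k under the reaction it provides: δ_0 − R_C·δ_{CC} = R_C/k. With 1/k = 0.000588 m/kN, R_C = δ_0 / (δ_{CC} + 1/k) = 0.44727 / (0.036456 + 0.000588) = 12.07 kN.
Moment equilibrium about A: M_A = Σ(load moments about A) − R_C·L = 256.6 − 12.07×13.4 = 94.85 kN·m.

M_A = 94.85 kN·m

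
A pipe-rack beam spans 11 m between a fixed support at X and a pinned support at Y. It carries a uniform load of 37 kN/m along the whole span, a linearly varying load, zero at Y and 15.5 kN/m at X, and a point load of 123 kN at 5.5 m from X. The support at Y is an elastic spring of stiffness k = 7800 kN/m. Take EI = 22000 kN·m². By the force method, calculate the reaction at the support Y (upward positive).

Release the roller at Y. Primary structure: cantilever fixed at X.
Downward deflection at the released point Y due to the loads:
  UDL 37: wL⁴/(8EI) = 67715/EI
  triangular load, peak 15.5 at the fixed end: w₀L⁴/(30EI) = 7565/EI
  point load 123 at a = 5.5: Pa²(3L − a)/(6EI) = 17053/EI
  δ_0 = 92333/EI
Flexibility coefficient — unit upward force at Y: δ_{YY} = L³/(3EI) = 443.7/EI.
With EI = 22000 kN·m²: δ_0 = 4.1969 m and δ_{YY} = 0.020167 m/kN.
Compatibility — the spring shortens by R_Y/k under the reaction it provides: δ_0 − R_Y·δ_{YY} = R_Y/k. With 1/k = 0.000128 m/kN, R_Y = δ_0 / (δ_{YY} + 1/k) = 4.1969 / (0.020167 + 0.000128) = 206.8 kN.

R_Y = 206.8 kN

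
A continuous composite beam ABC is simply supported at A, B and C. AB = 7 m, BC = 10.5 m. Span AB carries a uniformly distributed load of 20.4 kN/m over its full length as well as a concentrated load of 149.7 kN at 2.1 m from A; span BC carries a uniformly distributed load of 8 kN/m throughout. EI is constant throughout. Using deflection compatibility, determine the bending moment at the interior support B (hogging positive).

Take M_B as the redundant. Released structure: two simple spans AB and BC with a hinge at B.
Discontinuity in slope at B on the released structure — sum the simple-span end rotations:
  span AB: UDL 20.4: wL³/(24EI) = 291.6/EI
  span AB: point load 149.7 at a = 2.1: Pab(L + a)/(6LEI) = 333.8/EI
  span BC: UDL 8: wL³/(24EI) = 385.9/EI
  relative rotation θ_0 = (625.3 + 385.9)/EI = 1011/EI
A unit hogging moment at B produces rotation L₁/(3EI) + L₂/(3EI) = 5.833/EI.
Slope continuity at B: θ_0 = M_B·5.833/EI, so M_B = 1011/5.833 = 173.3 kN·m (hogging).

M_B = 173.3 kN·m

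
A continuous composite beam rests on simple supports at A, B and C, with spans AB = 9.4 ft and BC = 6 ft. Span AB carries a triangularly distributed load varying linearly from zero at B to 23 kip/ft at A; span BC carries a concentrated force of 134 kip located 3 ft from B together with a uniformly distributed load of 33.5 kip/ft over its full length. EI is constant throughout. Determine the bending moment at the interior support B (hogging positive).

M_B = 189.8 kip·ft

Take M_B as the redundant. Released structure: two simple spans AB and BC with a hinge at B.
End slopes at the hinge B, treating each span as simply supported:
  span AB: triangular load, peak 23: 7w₀L³/(360EI) = 371.5/EI
  span BC: point load 134 at a = 3: Pab(L + b)/(6LEI) = 301.5/EI
  span BC: UDL 33.5: wL³/(24EI) = 301.5/EI
  relative rotation θ_0 = (371.5 + 603)/EI = 974.5/EI
A unit hogging moment at B produces rotation L₁/(3EI) + L₂/(3EI) = 5.133/EI.
Compatibility: M_B·(L₁+L₂)/(3EI) = θ_0, giving M_B = 189.8 kip·ft (hogging).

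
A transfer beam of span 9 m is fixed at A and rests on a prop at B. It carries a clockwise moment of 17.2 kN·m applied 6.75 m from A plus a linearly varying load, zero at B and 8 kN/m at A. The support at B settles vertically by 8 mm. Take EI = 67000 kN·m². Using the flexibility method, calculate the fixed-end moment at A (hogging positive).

M_A = 56.06 kN·m

Remove the prop at B; the released (primary) structure is a cantilever built in at A.
Primary-structure tip deflection at B by superposition:
  clockwise couple 17.2 at a = 6.75: M₀a(2L − a)/(2EI) = 653.1/EI
  triangular load, peak 8 at the fixed end: w₀L⁴/(30EI) = 1750/EI
  δ_0 = 2403/EI
Tip deflection under a unit load at B: L³/(3EI) = 243/EI.
With EI = 67000 kN·m²: δ_0 = 0.035861 m and δ_{BB} = 0.003627 m/kN.
Compatibility — the beam at B must follow the support down by 0.008 m: δ_0 − R_B·δ_{BB} = 0.008, so R_B = (0.035861 − 0.008)/0.003627 = 7.682 kN.
Moment equilibrium about A: M_A = Σ(load moments about A) − R_B·L = 125.2 − 7.682×9 = 56.06 kN·m.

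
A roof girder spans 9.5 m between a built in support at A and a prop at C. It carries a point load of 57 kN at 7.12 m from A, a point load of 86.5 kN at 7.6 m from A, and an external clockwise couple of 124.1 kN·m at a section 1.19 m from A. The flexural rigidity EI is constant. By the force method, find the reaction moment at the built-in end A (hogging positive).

M_A = 222.8 kN·m

Take the reaction at C as the redundant and release it; the primary structure is a cantilever fixed at A.
Downward deflection at the released point C due to the loads:
  point load 57 at a = 7.12: Pa²(3L − a)/(6EI) = 10297/EI
  point load 86.5 at a = 7.6: Pa²(3L − a)/(6EI) = 17404/EI
  clockwise couple 124.1 at a = 1.19: M₀a(2L − a)/(2EI) = 1315/EI
  δ_0 = 29015/EI
Tip deflection under a unit load at C: L³/(3EI) = 285.8/EI.
Compatibility at C: δ_0 − R_C·δ_{CC} = 0, so R_C = 29015/285.8 = 101.5 kN.
Moment equilibrium about A: M_A = Σ(load moments about A) − R_C·L = 1187 − 101.5×9.5 = 222.8 kN·m.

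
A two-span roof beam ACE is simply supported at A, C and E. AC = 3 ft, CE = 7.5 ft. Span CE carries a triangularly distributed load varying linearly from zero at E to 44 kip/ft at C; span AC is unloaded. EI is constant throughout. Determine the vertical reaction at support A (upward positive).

Release continuity at C by inserting a hinge; the redundant is the internal moment M_C. The primary structure is two simply-supported spans AC and CE.
Discontinuity in slope at C on the released structure — sum the simple-span end rotations:
  span CE: triangular load, peak 44: w₀L³/(45EI) = 412.5/EI
  relative rotation θ_0 = (0 + 412.5)/EI = 412.5/EI
A unit hogging moment at C produces rotation L₁/(3EI) + L₂/(3EI) = 3.5/EI.
Compatibility: M_C·(L₁+L₂)/(3EI) = θ_0, giving M_C = 117.9 kip·ft (hogging).
Span AC, ΣM about A with M_C applied at C: R_C^{AC}·3 = 0 + 117.9, so R_C^{AC} = 39.29 kip and R_A = 0 − 39.29 = -39.29 kip.

R_A = -39.29 kip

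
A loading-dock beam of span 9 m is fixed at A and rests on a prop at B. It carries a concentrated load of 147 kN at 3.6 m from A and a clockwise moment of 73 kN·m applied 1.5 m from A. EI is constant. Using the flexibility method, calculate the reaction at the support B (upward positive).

R_B = 34.29 kN

Release the roller at B. Primary structure: cantilever fixed at A.
Downward deflection at the released point B due to the loads:
  point load 147 at a = 3.6: Pa²(3L − a)/(6EI) = 7430/EI
  clockwise couple 73 at a = 1.5: M₀a(2L − a)/(2EI) = 903.4/EI
  δ_0 = 8333/EI
Tip deflection under a unit load at B: L³/(3EI) = 243/EI.
The prop prevents deflection at B: R_B = δ_0/δ_{BB} = 8333/243 = 34.29 kN.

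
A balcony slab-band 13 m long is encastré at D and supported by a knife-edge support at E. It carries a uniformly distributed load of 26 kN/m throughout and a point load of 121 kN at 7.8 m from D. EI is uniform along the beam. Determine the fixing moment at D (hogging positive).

M_D = 813.5 kN·m

Choose R_E as the redundant. The primary structure is the cantilever fixed at D.
Deflection at E on the released cantilever, summing each load's contribution:
  UDL 26: wL⁴/(8EI) = 92823/EI
  point load 121 at a = 7.8: Pa²(3L − a)/(6EI) = 38281/EI
  δ_0 = 131104/EI
Flexibility coefficient — unit upward force at E: δ_{EE} = L³/(3EI) = 732.3/EI.
The prop prevents deflection at E: R_E = δ_0/δ_{EE} = 131104/732.3 = 179 kN.
Moment equilibrium about D: M_D = Σ(load moments about D) − R_E·L = 3141 − 179×13 = 813.5 kN·m.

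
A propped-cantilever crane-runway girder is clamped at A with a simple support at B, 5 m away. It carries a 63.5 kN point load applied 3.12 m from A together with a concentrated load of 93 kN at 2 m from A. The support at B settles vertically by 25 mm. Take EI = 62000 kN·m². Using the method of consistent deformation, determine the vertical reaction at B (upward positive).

Choose R_B as the redundant. The primary structure is the cantilever fixed at A.
Primary-structure tip deflection at B by superposition:
  point load 63.5 at a = 3.12: Pa²(3L − a)/(6EI) = 1224/EI
  point load 93 at a = 2: Pa²(3L − a)/(6EI) = 806/EI
  δ_0 = 2030/EI
Tip deflection under a unit load at B: L³/(3EI) = 41.67/EI.
With EI = 62000 kN·m²: δ_0 = 0.03274 m and δ_{BB} = 0.000672 m/kN.
Compatibility — the beam at B must follow the support down by 0.025 m: δ_0 − R_B·δ_{BB} = 0.025, so R_B = (0.03274 − 0.025)/0.000672 = 11.52 kN.

R_B = 11.52 kN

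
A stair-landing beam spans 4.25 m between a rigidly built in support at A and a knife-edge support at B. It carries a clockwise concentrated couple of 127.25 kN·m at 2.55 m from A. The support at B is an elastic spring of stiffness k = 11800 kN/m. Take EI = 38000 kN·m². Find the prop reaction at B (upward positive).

Take the reaction at B as the redundant and release it; the primary structure is a cantilever fixed at A.
Free-end deflection of the primary structure under the applied loading (downward +):
  clockwise couple 127.25 at a = 2.55: M₀a(2L − a)/(2EI) = 965.4/EI
Tip deflection under a unit load at B: L³/(3EI) = 25.59/EI.
With EI = 38000 kN·m²: δ_0 = 0.025404 m and δ_{BB} = 0.000673 m/kN.
Compatibility — the spring shortens by R_B/k under the reaction it provides: δ_0 − R_B·δ_{BB} = R_B/k. With 1/k = 0.000085 m/kN, R_B = δ_0 / (δ_{BB} + 1/k) = 0.025404 / (0.000673 + 0.000085) = 33.51 kN.

R_B = 33.51 kN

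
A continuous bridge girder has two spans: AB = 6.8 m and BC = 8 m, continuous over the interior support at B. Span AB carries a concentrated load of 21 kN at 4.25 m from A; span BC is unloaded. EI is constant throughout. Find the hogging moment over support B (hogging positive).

M_B = 12.49 kN·m

Take M_B as the redundant. Released structure: two simple spans AB and BC with a hinge at B.
Discontinuity in slope at B on the released structure — sum the simple-span end rotations:
  span AB: point load 21 at a = 4.25: Pab(L + a)/(6LEI) = 61.64/EI
  relative rotation θ_0 = (61.64 + 0)/EI = 61.64/EI
A unit hogging moment at B produces rotation L₁/(3EI) + L₂/(3EI) = 4.933/EI.
Compatibility: M_B·(L₁+L₂)/(3EI) = θ_0, giving M_B = 12.49 kN·m (hogging).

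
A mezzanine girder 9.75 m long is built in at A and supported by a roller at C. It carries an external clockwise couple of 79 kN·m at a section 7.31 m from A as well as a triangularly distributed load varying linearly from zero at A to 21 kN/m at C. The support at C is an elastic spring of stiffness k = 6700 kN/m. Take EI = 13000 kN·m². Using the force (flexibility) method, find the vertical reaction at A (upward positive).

R_A = 35.1 kN

Release the roller at C. Primary structure: cantilever fixed at A.
Deflection at C on the released cantilever, summing each load's contribution:
  clockwise couple 79 at a = 7.31: M₀a(2L − a)/(2EI) = 3520/EI
  triangular load, peak 21 at the free end: 11w₀L⁴/(120EI) = 17396/EI
  δ_0 = 20916/EI
Tip deflection under a unit load at C: L³/(3EI) = 309/EI.
With EI = 13000 kN·m²: δ_0 = 1.6089 m and δ_{CC} = 0.023766 m/kN.
Compatibility — the spring shortens by R_C/k under the reaction it provides: δ_0 − R_C·δ_{CC} = R_C/k. With 1/k = 0.000149 m/kN, R_C = δ_0 / (δ_{CC} + 1/k) = 1.6089 / (0.023766 + 0.000149) = 67.28 kN.
Vertical equilibrium: R_A = ΣP − R_C = 102.4 − 67.28 = 35.1 kN.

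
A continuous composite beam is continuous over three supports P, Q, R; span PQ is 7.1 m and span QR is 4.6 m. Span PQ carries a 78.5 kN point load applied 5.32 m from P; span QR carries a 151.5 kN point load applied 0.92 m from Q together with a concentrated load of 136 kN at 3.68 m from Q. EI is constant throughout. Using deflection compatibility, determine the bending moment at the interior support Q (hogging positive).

Release continuity at Q by inserting a hinge; the redundant is the internal moment M_Q. The primary structure is two simply-supported spans PQ and QR.
End slopes at the hinge Q, treating each span as simply supported:
  span PQ: point load 78.5 at a = 5.32: Pab(L + a)/(6LEI) = 216.7/EI
  span QR: point load 151.5 at a = 0.92: Pab(L + b)/(6LEI) = 153.9/EI
  span QR: point load 136 at a = 3.68: Pab(L + b)/(6LEI) = 92.09/EI
  relative rotation θ_0 = (216.7 + 246)/EI = 462.7/EI
A unit hogging moment at Q produces rotation L₁/(3EI) + L₂/(3EI) = 3.9/EI.
Compatibility: M_Q·(L₁+L₂)/(3EI) = θ_0, giving M_Q = 118.6 kN·m (hogging).

M_Q = 118.6 kN·m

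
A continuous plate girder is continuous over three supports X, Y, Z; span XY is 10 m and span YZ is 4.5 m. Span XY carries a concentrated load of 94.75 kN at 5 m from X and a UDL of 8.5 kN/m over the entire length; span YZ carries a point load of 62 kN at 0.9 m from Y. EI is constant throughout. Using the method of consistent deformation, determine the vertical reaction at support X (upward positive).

Insert a hinge at Y; M_Y is the redundant, and each span becomes simply supported.
Discontinuity in slope at Y on the released structure — sum the simple-span end rotations:
  span XY: point load 94.75 at a = 5: Pab(L + a)/(6LEI) = 592.2/EI
  span XY: UDL 8.5: wL³/(24EI) = 354.2/EI
  span YZ: point load 62 at a = 0.9: Pab(L + b)/(6LEI) = 60.26/EI
  relative rotation θ_0 = (946.4 + 60.26)/EI = 1007/EI
A unit hogging moment at Y produces rotation L₁/(3EI) + L₂/(3EI) = 4.833/EI.
Slope continuity at Y: θ_0 = M_Y·4.833/EI, so M_Y = 1007/4.833 = 208.3 kN·m (hogging).
Span XY, ΣM about X with M_Y applied at Y: R_Y^{XY}·10 = 898.8 + 208.3, so R_Y^{XY} = 110.7 kN and R_X = 179.8 − 110.7 = 69.05 kN.

R_X = 69.05 kN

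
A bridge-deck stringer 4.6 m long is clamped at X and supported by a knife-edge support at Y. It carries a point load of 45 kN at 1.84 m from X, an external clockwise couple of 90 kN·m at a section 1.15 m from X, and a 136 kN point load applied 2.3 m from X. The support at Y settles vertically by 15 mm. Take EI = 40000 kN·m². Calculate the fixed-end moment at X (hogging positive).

Take the reaction at Y as the redundant and release it; the primary structure is a cantilever fixed at X.
Deflection at Y on the released cantilever, summing each load's contribution:
  point load 45 at a = 1.84: Pa²(3L − a)/(6EI) = 303.7/EI
  clockwise couple 90 at a = 1.15: M₀a(2L − a)/(2EI) = 416.6/EI
  point load 136 at a = 2.3: Pa²(3L − a)/(6EI) = 1379/EI
  δ_0 = 2099/EI
Tip deflection under a unit load at Y: L³/(3EI) = 32.45/EI.
With EI = 40000 kN·m²: δ_0 = 0.05248 m and δ_{YY} = 0.000811 m/kN.
Compatibility — the beam at Y must follow the support down by 0.015 m: δ_0 − R_Y·δ_{YY} = 0.015, so R_Y = (0.05248 − 0.015)/0.000811 = 46.21 kN.
Moment equilibrium about X: M_X = Σ(load moments about X) − R_Y·L = 485.6 − 46.21×4.6 = 273 kN·m.

M_X = 273 kN·m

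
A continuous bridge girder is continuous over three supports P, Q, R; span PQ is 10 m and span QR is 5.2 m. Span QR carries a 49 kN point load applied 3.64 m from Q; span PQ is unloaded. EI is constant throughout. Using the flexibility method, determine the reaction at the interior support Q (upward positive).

R_Q = 18.18 kN

Take M_Q as the redundant. Released structure: two simple spans PQ and QR with a hinge at Q.
Discontinuity in slope at Q on the released structure — sum the simple-span end rotations:
  span QR: point load 49 at a = 3.64: Pab(L + b)/(6LEI) = 60.29/EI
  relative rotation θ_0 = (0 + 60.29)/EI = 60.29/EI
A unit hogging moment at Q produces rotation L₁/(3EI) + L₂/(3EI) = 5.067/EI.
Compatibility: M_Q·(L₁+L₂)/(3EI) = θ_0, giving M_Q = 11.9 kN·m (hogging).
Span PQ, ΣM about P with M_Q applied at Q: R_Q^{PQ}·10 = 0 + 11.9, so R_Q^{PQ} = 1.19 kN and R_P = 0 − 1.19 = -1.19 kN.
Span QR, ΣM about R: R_Q^{QR}·5.2 = 76.44 + 11.9, so R_Q^{QR} = 16.99 kN and R_R = 49 − 16.99 = 32.01 kN.
R_Q = 1.19 + 16.99 = 18.18 kN.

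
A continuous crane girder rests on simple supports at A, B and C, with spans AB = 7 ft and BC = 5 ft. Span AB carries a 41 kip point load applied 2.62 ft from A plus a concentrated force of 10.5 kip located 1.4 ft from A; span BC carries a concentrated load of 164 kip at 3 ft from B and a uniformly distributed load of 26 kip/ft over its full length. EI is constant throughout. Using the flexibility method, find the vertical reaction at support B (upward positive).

R_B = 190 kip

Release continuity at B by inserting a hinge; the redundant is the internal moment M_B. The primary structure is two simply-supported spans AB and BC.
Rotations at B on the released spans (each span's end-slope, ×1/EI):
  span AB: point load 41 at a = 2.62: Pab(L + a)/(6LEI) = 107.8/EI
  span AB: point load 10.5 at a = 1.4: Pab(L + a)/(6LEI) = 16.46/EI
  span BC: point load 164 at a = 3: Pab(L + b)/(6LEI) = 229.6/EI
  span BC: UDL 26: wL³/(24EI) = 135.4/EI
  relative rotation θ_0 = (124.2 + 365)/EI = 489.2/EI
A unit hogging moment at B produces rotation L₁/(3EI) + L₂/(3EI) = 4/EI.
Compatibility: M_B·(L₁+L₂)/(3EI) = θ_0, giving M_B = 122.3 kip·ft (hogging).
Span AB, ΣM about A with M_B applied at B: R_B^{AB}·7 = 122.1 + 122.3, so R_B^{AB} = 34.92 kip and R_A = 51.5 − 34.92 = 16.58 kip.
Span BC, ΣM about C: R_B^{BC}·5 = 653 + 122.3, so R_B^{BC} = 155.1 kip and R_C = 294 − 155.1 = 138.9 kip.
R_B = 34.92 + 155.1 = 190 kip.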